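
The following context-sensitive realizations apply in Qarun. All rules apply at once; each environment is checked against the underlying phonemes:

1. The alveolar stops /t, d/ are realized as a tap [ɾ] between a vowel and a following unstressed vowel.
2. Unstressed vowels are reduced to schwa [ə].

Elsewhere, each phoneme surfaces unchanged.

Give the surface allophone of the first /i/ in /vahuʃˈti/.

[i]

/i/ (word-final): rule 2 targets it, but not in an unstressed syllable → unchanged [i].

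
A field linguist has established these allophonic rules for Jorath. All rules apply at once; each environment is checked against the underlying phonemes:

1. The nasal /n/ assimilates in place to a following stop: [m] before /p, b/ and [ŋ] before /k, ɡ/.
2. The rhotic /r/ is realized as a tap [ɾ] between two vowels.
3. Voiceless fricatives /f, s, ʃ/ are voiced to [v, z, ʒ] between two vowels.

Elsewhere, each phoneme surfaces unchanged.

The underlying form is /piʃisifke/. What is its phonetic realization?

/p/ — not in any rule's target class → [p].
/i/ stays [i].
Rule 3 applies to /ʃ/ (between /i/ and /i/: between two vowels) → [ʒ].
/i/ — not in any rule's target class → [i].
/s/ (between /i/ and /i/) occurs between two vowels → [z] by rule 3.
/i/ — not in any rule's target class → [i].
/f/ — between /i/ and /k/; rule 3 does not apply here → [f].
/k/ (between /f/ and /e/) is unaffected → [k].
/e/ (word-final) is unaffected → [e].

[piʒizifke]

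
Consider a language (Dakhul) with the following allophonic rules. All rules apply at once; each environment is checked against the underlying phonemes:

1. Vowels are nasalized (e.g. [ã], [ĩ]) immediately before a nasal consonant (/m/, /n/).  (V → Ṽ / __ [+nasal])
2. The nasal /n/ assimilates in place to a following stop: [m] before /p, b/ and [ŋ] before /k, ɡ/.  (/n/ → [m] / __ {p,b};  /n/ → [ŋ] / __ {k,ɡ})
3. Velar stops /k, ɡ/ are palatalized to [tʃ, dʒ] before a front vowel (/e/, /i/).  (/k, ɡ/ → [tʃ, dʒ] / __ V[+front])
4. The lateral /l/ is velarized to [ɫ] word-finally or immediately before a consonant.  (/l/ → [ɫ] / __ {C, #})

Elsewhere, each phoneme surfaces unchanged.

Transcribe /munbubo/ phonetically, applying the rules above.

Rule 1 applies to /u/ (between /m/ and /n/: before a nasal consonant) → [ũ].
/n/ meets the environment for rule 2 (before a labial or velar stop) → [m].
/u/ — between /b/ and /b/; rule 1 does not apply here → [u].
/o/ — word-final; rule 1 does not apply here → [o].

[mũmbubo]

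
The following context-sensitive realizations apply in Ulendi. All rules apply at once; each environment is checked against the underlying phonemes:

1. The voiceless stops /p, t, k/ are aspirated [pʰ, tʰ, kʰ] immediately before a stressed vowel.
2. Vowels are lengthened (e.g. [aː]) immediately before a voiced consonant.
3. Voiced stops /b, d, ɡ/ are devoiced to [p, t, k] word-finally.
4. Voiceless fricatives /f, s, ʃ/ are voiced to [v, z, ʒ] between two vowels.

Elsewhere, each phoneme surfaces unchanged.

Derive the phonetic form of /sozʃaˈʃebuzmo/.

[soːzʃaˈʒeːbuːzmo]

/s/ (word-initial): rule 4 targets it, but not between two vowels → unchanged [s].
/o/ — between /s/ and /z/, before a voiced consonant — surfaces as [oː] (rule 2).
/z/ — not in any rule's target class → [z].
/ʃ/ (between /z/ and /a/) fails the environment for rule 4, so it stays [ʃ].
/a/ (between /ʃ/ and /ʃ/) is in the target of rule 2 but the environment (before a voiced consonant) is not met → [a].
Rule 4 applies to /ʃ/ (between /a/ and /e/: between two vowels) → [ʒ].
/e/ (between /ʃ/ and /b/) occurs before a voiced consonant → [eː] by rule 2.
/b/ (between /e/ and /u/) is in the target of rule 3 but the environment (word-finally) is not met → [b].
/u/ (between /b/ and /z/): before a voiced consonant, so rule 2 applies → [uː].
/z/ (between /u/ and /m/) is unaffected → [z].
/m/ — not in any rule's target class → [m].
/o/ (word-final): rule 2 targets it, but not before a voiced consonant → unchanged [o].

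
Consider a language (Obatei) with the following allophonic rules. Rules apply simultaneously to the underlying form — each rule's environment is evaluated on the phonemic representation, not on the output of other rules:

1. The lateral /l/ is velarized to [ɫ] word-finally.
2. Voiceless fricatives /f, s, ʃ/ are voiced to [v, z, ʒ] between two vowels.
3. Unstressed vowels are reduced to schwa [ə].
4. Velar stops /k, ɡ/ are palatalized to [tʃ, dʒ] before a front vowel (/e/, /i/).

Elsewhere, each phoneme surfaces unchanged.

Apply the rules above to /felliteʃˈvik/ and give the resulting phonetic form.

/f/ (word-initial) is in the target of rule 2 but the environment (between two vowels) is not met → [f].
/e/ (between /f/ and /l/) occurs in an unstressed syllable → [ə] by rule 3.
/l/ (between /e/ and /l/) fails the environment for rule 1, so it stays [l].
/l/ (between /l/ and /i/): rule 1 targets it, but not word-finally → unchanged [l].
/i/ (between /l/ and /t/): in an unstressed syllable, so rule 3 applies → [ə].
/t/ — not in any rule's target class → [t].
Rule 3 applies to /e/ (between /t/ and /ʃ/: in an unstressed syllable) → [ə].
/ʃ/ (between /e/ and /v/) is in the target of rule 2 but the environment (between two vowels) is not met → [ʃ].
/v/ — not in any rule's target class → [v].
/i/ (between /v/ and /k/) is in the target of rule 3 but the environment (in an unstressed syllable) is not met → [i].
/k/ (word-final): rule 4 targets it, but not before a front vowel → unchanged [k].

[fəllətəʃˈvik]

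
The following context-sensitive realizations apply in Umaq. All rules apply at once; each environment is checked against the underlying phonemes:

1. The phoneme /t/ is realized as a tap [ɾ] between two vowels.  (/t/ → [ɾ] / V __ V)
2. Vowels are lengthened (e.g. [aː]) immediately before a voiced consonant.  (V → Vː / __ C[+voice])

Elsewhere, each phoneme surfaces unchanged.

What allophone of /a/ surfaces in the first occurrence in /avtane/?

/a/ (word-initial): before a voiced consonant, so rule 2 applies → [aː].

[aː]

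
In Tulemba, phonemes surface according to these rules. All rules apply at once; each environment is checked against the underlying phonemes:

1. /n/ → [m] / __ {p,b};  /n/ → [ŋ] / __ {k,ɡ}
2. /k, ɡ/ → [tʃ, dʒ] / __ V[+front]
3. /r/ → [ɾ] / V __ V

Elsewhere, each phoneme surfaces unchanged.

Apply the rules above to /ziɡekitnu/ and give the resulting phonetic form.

/z/ (word-initial): no rule targets it → [z].
/i/ stays [i].
Rule 2 applies to /ɡ/ (between /i/ and /e/: before a front vowel) → [dʒ].
/e/ (between /ɡ/ and /k/) is unaffected → [e].
/k/ (between /e/ and /i/): before a front vowel, so rule 2 applies → [tʃ].
/i/ (between /k/ and /t/) is unaffected → [i].
/t/ (between /i/ and /n/) is unaffected → [t].
/n/ (between /t/ and /u/): rule 1 targets it, but not before a labial or velar stop → unchanged [n].
/u/ stays [u].

[zidʒetʃitnu]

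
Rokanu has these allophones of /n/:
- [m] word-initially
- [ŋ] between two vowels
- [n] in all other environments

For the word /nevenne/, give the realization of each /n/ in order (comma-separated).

[m], [n], [n]

Occurrence 1 (position 1): word-initially → [m].
Occurrence 2 (position 5): no conditioning environment matches → elsewhere allophone [n].
Occurrence 3 (position 6): no conditioning environment matches → elsewhere allophone [n].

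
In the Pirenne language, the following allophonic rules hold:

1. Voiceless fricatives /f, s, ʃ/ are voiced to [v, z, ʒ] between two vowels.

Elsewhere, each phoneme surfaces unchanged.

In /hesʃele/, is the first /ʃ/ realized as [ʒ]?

No

/ʃ/ (between /s/ and /e/): rule 1 targets it, but not between two vowels → unchanged [ʃ].
The actual realization is [ʃ], not [ʒ].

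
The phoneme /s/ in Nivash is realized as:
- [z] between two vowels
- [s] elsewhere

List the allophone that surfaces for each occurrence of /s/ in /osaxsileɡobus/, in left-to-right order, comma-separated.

Occurrence 1 (position 2): between two vowels → [z].
Occurrence 2 (position 5): no conditioning environment matches → elsewhere allophone [s].
Occurrence 3 (position 13): no conditioning environment matches → elsewhere allophone [s].

[z], [s], [s]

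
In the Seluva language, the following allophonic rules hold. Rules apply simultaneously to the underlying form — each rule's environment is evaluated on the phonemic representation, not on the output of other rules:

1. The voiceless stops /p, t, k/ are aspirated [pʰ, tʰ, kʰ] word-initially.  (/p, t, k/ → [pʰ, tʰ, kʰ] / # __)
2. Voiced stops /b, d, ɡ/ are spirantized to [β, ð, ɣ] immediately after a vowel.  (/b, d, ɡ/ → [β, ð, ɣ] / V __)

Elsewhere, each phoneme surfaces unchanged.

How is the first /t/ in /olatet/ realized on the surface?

/t/ (between /a/ and /e/) fails the environment for rule 1, so it stays [t].

[t]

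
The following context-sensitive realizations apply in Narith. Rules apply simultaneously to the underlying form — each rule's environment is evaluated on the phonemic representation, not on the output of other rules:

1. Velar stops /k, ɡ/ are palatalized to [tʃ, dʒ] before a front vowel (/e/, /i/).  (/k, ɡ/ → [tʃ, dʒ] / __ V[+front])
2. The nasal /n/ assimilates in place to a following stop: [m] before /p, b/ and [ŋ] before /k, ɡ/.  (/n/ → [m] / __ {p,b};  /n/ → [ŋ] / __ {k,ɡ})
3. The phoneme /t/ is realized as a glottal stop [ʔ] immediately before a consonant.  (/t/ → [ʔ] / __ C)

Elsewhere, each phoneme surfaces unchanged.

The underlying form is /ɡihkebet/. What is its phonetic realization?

/ɡ/ meets the environment for rule 1 (before a front vowel) → [dʒ].
/i/ stays [i].
/h/ (between /i/ and /k/) is unaffected → [h].
/k/ (between /h/ and /e/) occurs before a front vowel → [tʃ] by rule 1.
/e/ (between /k/ and /b/) is unaffected → [e].
/b/ — not in any rule's target class → [b].
/e/ — not in any rule's target class → [e].
/t/ (word-final) is in the target of rule 3 but the environment (immediately before a consonant) is not met → [t].

[dʒihtʃebet]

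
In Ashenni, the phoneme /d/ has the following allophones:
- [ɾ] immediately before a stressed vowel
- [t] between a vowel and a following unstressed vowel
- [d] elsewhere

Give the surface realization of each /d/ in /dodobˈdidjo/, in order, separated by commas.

Occurrence 1 (position 1): no conditioning environment matches → elsewhere allophone [d].
Occurrence 2 (position 3): between a vowel and a following unstressed vowel → [t].
Occurrence 3 (position 6): immediately before a stressed vowel → [ɾ].
Occurrence 4 (position 8): no conditioning environment matches → elsewhere allophone [d].

[d], [t], [ɾ], [d]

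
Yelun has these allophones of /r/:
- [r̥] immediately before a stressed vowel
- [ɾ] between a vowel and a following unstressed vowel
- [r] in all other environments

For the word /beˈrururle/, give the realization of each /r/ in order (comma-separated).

Occurrence 1 (position 3): immediately before a stressed vowel → [r̥].
Occurrence 2 (position 5): between a vowel and a following unstressed vowel → [ɾ].
Occurrence 3 (position 7): no conditioning environment matches → elsewhere allophone [r].

[r̥], [ɾ], [r]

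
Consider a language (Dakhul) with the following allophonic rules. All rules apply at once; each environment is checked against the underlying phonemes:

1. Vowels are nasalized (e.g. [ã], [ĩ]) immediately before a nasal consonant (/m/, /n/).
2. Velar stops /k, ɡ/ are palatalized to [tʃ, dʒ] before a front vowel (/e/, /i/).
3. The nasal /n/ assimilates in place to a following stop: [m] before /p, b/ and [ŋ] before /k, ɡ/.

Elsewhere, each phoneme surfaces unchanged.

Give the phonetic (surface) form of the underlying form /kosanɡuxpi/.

[kosãŋɡuxpi]

/k/ (word-initial): rule 2 targets it, but not before a front vowel → unchanged [k].
/o/ — between /k/ and /s/; rule 1 does not apply here → [o].
/s/ (between /o/ and /a/): no rule targets it → [s].
Rule 1 applies to /a/ (between /s/ and /n/: before a nasal consonant) → [ã].
/n/ (between /a/ and /ɡ/) occurs before a labial or velar stop → [ŋ] by rule 3.
/ɡ/ (between /n/ and /u/) fails the environment for rule 2, so it stays [ɡ].
/u/ (between /ɡ/ and /x/) is in the target of rule 1 but the environment (before a nasal consonant) is not met → [u].
/x/ — not in any rule's target class → [x].
/p/ (between /x/ and /i/) is unaffected → [p].
/i/ — word-final; rule 1 does not apply here → [i].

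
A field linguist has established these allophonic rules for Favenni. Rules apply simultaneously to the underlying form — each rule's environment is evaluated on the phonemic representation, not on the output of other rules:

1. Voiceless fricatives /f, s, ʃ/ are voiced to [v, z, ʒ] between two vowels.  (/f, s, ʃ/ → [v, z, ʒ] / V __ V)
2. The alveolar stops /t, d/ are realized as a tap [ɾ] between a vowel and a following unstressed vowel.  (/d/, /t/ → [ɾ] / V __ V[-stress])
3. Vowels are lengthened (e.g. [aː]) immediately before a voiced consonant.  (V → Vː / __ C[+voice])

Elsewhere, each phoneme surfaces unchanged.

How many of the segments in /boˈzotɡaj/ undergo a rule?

2

Segments that undergo a rule: /o/ → [oː] (rule 3); /a/ → [aː] (rule 3).
All other segments surface unchanged.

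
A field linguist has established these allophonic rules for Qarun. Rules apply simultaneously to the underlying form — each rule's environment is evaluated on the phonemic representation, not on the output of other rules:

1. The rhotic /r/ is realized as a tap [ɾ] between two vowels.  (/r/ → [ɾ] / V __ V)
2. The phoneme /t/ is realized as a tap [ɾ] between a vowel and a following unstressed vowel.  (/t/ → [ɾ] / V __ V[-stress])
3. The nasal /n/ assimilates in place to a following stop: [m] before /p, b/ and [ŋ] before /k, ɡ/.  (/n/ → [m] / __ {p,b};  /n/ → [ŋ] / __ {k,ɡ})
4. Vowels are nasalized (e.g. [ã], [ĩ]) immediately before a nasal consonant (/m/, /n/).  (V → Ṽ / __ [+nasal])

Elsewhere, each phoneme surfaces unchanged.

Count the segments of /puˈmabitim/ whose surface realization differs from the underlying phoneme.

3

Segments that undergo a rule: /u/ → [ũ] (rule 4); /t/ → [ɾ] (rule 2); /i/ → [ĩ] (rule 4).
All other segments surface unchanged.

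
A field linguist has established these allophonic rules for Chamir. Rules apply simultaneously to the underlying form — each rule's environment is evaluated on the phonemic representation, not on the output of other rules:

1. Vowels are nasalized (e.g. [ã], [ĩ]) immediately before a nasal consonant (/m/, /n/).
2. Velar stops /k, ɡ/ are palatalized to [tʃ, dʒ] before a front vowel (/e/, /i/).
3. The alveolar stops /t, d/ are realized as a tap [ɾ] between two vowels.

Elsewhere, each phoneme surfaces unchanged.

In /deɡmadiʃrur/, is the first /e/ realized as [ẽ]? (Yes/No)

No

/e/ (between /d/ and /ɡ/): rule 1 targets it, but not before a nasal consonant → unchanged [e].
The actual realization is [e], not [ẽ].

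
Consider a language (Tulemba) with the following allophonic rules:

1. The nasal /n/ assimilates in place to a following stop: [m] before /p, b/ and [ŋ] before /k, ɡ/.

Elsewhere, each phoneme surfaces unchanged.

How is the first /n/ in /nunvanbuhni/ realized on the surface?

[n]

/n/ (word-initial) fails the environment for rule 1, so it stays [n].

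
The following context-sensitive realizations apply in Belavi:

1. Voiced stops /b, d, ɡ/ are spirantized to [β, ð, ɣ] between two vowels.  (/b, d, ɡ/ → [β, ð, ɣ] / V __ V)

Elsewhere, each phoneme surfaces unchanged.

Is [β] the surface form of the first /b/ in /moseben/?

Yes

/b/ (between /e/ and /e/) occurs between two vowels → [β] by rule 1.
The actual realization is [β], which matches [β].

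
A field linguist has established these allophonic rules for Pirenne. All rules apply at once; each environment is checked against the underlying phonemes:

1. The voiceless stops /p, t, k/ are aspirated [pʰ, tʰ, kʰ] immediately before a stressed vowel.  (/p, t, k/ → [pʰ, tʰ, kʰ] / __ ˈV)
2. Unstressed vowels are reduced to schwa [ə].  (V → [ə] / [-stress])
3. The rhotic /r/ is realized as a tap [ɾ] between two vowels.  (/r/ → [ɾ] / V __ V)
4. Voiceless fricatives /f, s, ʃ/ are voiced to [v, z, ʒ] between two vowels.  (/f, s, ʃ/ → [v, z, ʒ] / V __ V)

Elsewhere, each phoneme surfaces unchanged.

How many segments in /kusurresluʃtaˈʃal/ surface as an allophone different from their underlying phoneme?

Segments that undergo a rule: /u/ → [ə] (rule 2); /s/ → [z] (rule 4); /u/ → [ə] (rule 2); /e/ → [ə] (rule 2); /u/ → [ə] (rule 2); /a/ → [ə] (rule 2); /ʃ/ → [ʒ] (rule 4).
All other segments surface unchanged.

7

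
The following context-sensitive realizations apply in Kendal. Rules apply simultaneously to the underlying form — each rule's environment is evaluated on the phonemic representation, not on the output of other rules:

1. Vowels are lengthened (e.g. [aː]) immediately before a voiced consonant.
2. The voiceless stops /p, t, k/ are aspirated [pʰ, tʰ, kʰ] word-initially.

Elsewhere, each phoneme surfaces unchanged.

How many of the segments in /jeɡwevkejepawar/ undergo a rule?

5

Segments that undergo a rule: /e/ → [eː] (rule 1); /e/ → [eː] (rule 1); /e/ → [eː] (rule 1); /a/ → [aː] (rule 1); /a/ → [aː] (rule 1).
All other segments surface unchanged.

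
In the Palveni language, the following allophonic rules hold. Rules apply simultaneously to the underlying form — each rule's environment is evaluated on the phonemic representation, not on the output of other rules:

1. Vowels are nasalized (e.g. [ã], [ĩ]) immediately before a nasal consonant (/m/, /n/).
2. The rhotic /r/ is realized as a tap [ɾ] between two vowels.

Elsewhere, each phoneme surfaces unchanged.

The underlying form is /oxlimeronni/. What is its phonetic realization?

[oxlĩmeɾõnni]

/o/ (word-initial) is in the target of rule 1 but the environment (before a nasal consonant) is not met → [o].
/x/ — not in any rule's target class → [x].
/l/ stays [l].
Rule 1 applies to /i/ (between /l/ and /m/: before a nasal consonant) → [ĩ].
/m/ (between /i/ and /e/) is unaffected → [m].
/e/ (between /m/ and /r/) fails the environment for rule 1, so it stays [e].
Rule 2 applies to /r/ (between /e/ and /o/: between two vowels) → [ɾ].
Rule 1 applies to /o/ (between /r/ and /n/: before a nasal consonant) → [õ].
/n/ (between /o/ and /n/): no rule targets it → [n].
/n/ — not in any rule's target class → [n].
/i/ — word-final; rule 1 does not apply here → [i].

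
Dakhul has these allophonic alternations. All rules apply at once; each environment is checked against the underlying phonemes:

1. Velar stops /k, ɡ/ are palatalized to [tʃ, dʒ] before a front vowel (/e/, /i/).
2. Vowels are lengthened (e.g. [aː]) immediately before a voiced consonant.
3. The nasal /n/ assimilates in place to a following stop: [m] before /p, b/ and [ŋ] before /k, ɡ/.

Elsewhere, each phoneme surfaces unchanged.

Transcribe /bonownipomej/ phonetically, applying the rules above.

[boːnoːwnipoːmeːj]

/o/ — between /b/ and /n/, before a voiced consonant — surfaces as [oː] (rule 2).
/n/ (between /o/ and /o/) fails the environment for rule 3, so it stays [n].
/o/ — between /n/ and /w/, before a voiced consonant — surfaces as [oː] (rule 2).
/n/ (between /w/ and /i/) is in the target of rule 3 but the environment (before a labial or velar stop) is not met → [n].
/i/ (between /n/ and /p/) is in the target of rule 2 but the environment (before a voiced consonant) is not met → [i].
/o/ meets the environment for rule 2 (before a voiced consonant) → [oː].
/e/ (between /m/ and /j/): before a voiced consonant, so rule 2 applies → [eː].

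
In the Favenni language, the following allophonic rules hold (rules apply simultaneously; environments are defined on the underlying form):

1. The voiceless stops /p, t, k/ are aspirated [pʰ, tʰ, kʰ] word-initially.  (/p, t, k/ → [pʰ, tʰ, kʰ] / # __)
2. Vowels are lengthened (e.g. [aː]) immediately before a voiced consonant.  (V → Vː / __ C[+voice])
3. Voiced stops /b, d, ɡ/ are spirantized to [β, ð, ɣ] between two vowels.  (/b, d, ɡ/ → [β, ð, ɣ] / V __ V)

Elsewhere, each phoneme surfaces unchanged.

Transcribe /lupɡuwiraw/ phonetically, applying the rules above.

[lupɡuːwiːraːw]

/l/ (word-initial): no rule targets it → [l].
/u/ — between /l/ and /p/; rule 2 does not apply here → [u].
/p/ — between /u/ and /ɡ/; rule 1 does not apply here → [p].
/ɡ/ (between /p/ and /u/) is in the target of rule 3 but the environment (between two vowels) is not met → [ɡ].
Rule 2 applies to /u/ (between /ɡ/ and /w/: before a voiced consonant) → [uː].
/w/ (between /u/ and /i/) is unaffected → [w].
/i/ — between /w/ and /r/, before a voiced consonant — surfaces as [iː] (rule 2).
/r/ (between /i/ and /a/): no rule targets it → [r].
Rule 2 applies to /a/ (between /r/ and /w/: before a voiced consonant) → [aː].
/w/ (word-final): no rule targets it → [w].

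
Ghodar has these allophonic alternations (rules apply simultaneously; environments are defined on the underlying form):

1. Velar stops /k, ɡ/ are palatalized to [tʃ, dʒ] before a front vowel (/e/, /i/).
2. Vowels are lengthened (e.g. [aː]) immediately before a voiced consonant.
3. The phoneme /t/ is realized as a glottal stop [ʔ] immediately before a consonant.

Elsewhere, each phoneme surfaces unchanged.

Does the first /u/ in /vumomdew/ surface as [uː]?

Yes

/u/ — between /v/ and /m/, before a voiced consonant — surfaces as [uː] (rule 2).
The actual realization is [uː], which matches [uː].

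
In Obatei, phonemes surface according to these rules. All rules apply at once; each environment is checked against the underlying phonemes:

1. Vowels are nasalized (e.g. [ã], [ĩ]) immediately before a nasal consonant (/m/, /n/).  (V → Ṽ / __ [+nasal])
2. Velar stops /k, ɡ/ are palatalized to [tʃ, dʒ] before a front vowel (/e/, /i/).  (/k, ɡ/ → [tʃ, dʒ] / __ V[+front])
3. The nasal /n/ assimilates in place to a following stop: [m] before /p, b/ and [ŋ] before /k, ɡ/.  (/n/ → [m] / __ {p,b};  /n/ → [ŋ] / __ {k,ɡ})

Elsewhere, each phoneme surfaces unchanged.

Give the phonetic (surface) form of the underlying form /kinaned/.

/k/ (word-initial): before a front vowel, so rule 2 applies → [tʃ].
/i/ — between /k/ and /n/, before a nasal consonant — surfaces as [ĩ] (rule 1).
/n/ (between /i/ and /a/): rule 3 targets it, but not before a labial or velar stop → unchanged [n].
/a/ meets the environment for rule 1 (before a nasal consonant) → [ã].
/n/ (between /a/ and /e/) fails the environment for rule 3, so it stays [n].
/e/ — between /n/ and /d/; rule 1 does not apply here → [e].
/d/ — not in any rule's target class → [d].

[tʃĩnãned]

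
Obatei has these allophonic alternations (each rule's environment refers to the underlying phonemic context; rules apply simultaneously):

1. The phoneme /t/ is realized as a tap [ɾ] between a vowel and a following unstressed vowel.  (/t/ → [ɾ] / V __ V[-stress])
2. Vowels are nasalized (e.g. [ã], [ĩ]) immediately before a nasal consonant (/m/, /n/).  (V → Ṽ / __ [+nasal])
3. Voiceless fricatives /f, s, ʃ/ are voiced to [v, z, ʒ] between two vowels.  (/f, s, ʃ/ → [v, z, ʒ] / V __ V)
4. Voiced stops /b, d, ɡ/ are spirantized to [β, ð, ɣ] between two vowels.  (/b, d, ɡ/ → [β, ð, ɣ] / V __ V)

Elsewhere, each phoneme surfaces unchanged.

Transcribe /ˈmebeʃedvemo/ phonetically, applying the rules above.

/m/ (word-initial): no rule targets it → [m].
/e/ (between /m/ and /b/): rule 2 targets it, but not before a nasal consonant → unchanged [e].
/b/ (between /e/ and /e/): between two vowels, so rule 4 applies → [β].
/e/ (between /b/ and /ʃ/) fails the environment for rule 2, so it stays [e].
/ʃ/ — between /e/ and /e/, between two vowels — surfaces as [ʒ] (rule 3).
/e/ (between /ʃ/ and /d/): rule 2 targets it, but not before a nasal consonant → unchanged [e].
/d/ — between /e/ and /v/; rule 4 does not apply here → [d].
/v/ (between /d/ and /e/): no rule targets it → [v].
/e/ — between /v/ and /m/, before a nasal consonant — surfaces as [ẽ] (rule 2).
/m/ (between /e/ and /o/) is unaffected → [m].
/o/ (word-final): rule 2 targets it, but not before a nasal consonant → unchanged [o].

[ˈmeβeʒedvẽmo]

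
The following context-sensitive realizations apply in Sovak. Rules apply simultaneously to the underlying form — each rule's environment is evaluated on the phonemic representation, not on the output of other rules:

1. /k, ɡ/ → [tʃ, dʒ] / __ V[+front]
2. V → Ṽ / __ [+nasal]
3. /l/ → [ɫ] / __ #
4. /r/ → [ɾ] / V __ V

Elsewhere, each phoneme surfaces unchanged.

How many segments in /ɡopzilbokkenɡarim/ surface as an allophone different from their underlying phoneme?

Segments that undergo a rule: /k/ → [tʃ] (rule 1); /e/ → [ẽ] (rule 2); /r/ → [ɾ] (rule 4); /i/ → [ĩ] (rule 2).
All other segments surface unchanged.

4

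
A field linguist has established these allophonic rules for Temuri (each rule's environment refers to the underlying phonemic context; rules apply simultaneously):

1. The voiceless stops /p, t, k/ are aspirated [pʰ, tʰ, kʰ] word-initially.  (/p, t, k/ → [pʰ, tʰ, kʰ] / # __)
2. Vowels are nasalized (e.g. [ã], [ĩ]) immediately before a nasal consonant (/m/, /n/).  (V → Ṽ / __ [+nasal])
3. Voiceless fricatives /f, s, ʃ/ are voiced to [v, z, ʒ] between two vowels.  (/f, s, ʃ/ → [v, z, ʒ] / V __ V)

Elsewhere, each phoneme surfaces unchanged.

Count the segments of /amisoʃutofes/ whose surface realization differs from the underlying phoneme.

Segments that undergo a rule: /a/ → [ã] (rule 2); /s/ → [z] (rule 3); /ʃ/ → [ʒ] (rule 3); /f/ → [v] (rule 3).
All other segments surface unchanged.

4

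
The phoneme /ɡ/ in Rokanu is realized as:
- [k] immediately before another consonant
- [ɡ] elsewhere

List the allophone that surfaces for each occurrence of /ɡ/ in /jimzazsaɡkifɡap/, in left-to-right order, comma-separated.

[k], [ɡ]

Occurrence 1 (position 9): immediately before another consonant → [k].
Occurrence 2 (position 13): no conditioning environment matches → elsewhere allophone [ɡ].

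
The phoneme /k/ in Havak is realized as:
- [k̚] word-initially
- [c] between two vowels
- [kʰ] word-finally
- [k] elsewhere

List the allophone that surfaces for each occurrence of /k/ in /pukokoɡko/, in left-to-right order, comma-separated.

[c], [c], [k]

Occurrence 1 (position 3): between two vowels → [c].
Occurrence 2 (position 5): between two vowels → [c].
Occurrence 3 (position 8): no conditioning environment matches → elsewhere allophone [k].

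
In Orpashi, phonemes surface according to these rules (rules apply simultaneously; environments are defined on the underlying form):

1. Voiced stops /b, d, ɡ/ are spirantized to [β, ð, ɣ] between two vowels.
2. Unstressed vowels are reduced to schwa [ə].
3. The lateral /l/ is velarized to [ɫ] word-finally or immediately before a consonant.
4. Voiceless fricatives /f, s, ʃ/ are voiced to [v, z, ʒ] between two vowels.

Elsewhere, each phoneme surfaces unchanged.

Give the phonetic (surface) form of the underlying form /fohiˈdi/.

/f/ — word-initial; rule 4 does not apply here → [f].
/o/ (between /f/ and /h/) occurs in an unstressed syllable → [ə] by rule 2.
/i/ (between /h/ and /d/): in an unstressed syllable, so rule 2 applies → [ə].
/d/ meets the environment for rule 1 (between two vowels) → [ð].
/i/ — word-final; rule 2 does not apply here → [i].

[fəhəˈði]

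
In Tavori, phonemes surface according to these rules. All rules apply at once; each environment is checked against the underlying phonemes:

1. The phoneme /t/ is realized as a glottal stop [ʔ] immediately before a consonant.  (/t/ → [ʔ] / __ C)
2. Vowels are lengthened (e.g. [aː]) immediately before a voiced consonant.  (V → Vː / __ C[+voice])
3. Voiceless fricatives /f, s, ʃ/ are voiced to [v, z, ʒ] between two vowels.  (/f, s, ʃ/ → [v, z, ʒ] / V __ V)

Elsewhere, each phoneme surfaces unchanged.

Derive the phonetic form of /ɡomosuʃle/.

/ɡ/ (word-initial) is unaffected → [ɡ].
/o/ (between /ɡ/ and /m/) occurs before a voiced consonant → [oː] by rule 2.
/m/ — not in any rule's target class → [m].
/o/ (between /m/ and /s/) is in the target of rule 2 but the environment (before a voiced consonant) is not met → [o].
Rule 3 applies to /s/ (between /o/ and /u/: between two vowels) → [z].
/u/ — between /s/ and /ʃ/; rule 2 does not apply here → [u].
/ʃ/ (between /u/ and /l/) is in the target of rule 3 but the environment (between two vowels) is not met → [ʃ].
/l/ — not in any rule's target class → [l].
/e/ — word-final; rule 2 does not apply here → [e].

[ɡoːmozuʃle]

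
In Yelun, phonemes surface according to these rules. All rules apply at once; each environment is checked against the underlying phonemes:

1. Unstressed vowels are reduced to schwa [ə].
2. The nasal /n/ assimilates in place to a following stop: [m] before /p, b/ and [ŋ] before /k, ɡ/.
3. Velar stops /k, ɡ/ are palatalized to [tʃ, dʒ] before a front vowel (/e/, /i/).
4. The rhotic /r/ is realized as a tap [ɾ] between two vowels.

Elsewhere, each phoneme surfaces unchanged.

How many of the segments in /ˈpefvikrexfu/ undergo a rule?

Segments that undergo a rule: /i/ → [ə] (rule 1); /e/ → [ə] (rule 1); /u/ → [ə] (rule 1).
All other segments surface unchanged.

3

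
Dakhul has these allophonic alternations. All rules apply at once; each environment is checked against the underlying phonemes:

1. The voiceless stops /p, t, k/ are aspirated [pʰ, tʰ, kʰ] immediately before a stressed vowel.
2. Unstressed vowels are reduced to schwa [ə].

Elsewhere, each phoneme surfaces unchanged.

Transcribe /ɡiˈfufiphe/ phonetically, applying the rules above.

/ɡ/ (word-initial): no rule targets it → [ɡ].
/i/ (between /ɡ/ and /f/): in an unstressed syllable, so rule 2 applies → [ə].
/f/ — not in any rule's target class → [f].
/u/ (between /f/ and /f/) fails the environment for rule 2, so it stays [u].
/f/ (between /u/ and /i/): no rule targets it → [f].
/i/ meets the environment for rule 2 (in an unstressed syllable) → [ə].
/p/ (between /i/ and /h/) fails the environment for rule 1, so it stays [p].
/h/ stays [h].
/e/ (word-final) occurs in an unstressed syllable → [ə] by rule 2.

[ɡəˈfufəphə]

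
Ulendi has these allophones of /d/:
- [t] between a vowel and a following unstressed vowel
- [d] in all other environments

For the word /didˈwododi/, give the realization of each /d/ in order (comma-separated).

Occurrence 1 (position 1): no conditioning environment matches → elsewhere allophone [d].
Occurrence 2 (position 3): no conditioning environment matches → elsewhere allophone [d].
Occurrence 3 (position 6): between a vowel and a following unstressed vowel → [t].
Occurrence 4 (position 8): between a vowel and a following unstressed vowel → [t].

[d], [d], [t], [t]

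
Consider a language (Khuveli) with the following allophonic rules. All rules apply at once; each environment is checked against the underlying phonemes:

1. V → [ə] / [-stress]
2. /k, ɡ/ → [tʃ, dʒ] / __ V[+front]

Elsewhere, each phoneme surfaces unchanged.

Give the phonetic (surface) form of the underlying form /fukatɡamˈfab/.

/f/ (word-initial) is unaffected → [f].
Rule 1 applies to /u/ (between /f/ and /k/: in an unstressed syllable) → [ə].
/k/ (between /u/ and /a/) is in the target of rule 2 but the environment (before a front vowel) is not met → [k].
/a/ (between /k/ and /t/) occurs in an unstressed syllable → [ə] by rule 1.
/t/ (between /a/ and /ɡ/): no rule targets it → [t].
/ɡ/ — between /t/ and /a/; rule 2 does not apply here → [ɡ].
/a/ (between /ɡ/ and /m/): in an unstressed syllable, so rule 1 applies → [ə].
/m/ (between /a/ and /f/) is unaffected → [m].
/f/ — not in any rule's target class → [f].
/a/ (between /f/ and /b/) is in the target of rule 1 but the environment (in an unstressed syllable) is not met → [a].
/b/ — not in any rule's target class → [b].

[fəkətɡəmˈfab]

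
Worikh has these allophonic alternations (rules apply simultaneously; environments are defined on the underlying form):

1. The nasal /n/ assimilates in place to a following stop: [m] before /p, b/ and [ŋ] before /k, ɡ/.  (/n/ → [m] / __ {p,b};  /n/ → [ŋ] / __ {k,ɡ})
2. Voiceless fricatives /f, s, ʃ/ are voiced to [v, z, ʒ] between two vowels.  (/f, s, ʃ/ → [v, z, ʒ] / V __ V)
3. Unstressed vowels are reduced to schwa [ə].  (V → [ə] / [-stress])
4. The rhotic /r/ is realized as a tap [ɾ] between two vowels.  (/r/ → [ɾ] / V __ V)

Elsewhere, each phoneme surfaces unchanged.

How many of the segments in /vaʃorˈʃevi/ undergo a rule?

Segments that undergo a rule: /a/ → [ə] (rule 3); /ʃ/ → [ʒ] (rule 2); /o/ → [ə] (rule 3); /i/ → [ə] (rule 3).
All other segments surface unchanged.

4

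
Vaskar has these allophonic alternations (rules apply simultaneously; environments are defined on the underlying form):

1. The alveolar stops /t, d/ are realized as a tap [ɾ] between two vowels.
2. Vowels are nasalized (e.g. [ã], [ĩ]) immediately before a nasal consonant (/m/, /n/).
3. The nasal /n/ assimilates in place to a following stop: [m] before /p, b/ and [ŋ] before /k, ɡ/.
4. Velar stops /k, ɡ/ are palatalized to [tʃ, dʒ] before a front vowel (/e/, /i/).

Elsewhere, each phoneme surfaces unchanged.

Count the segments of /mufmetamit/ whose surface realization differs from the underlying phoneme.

Segments that undergo a rule: /t/ → [ɾ] (rule 1); /a/ → [ã] (rule 2).
All other segments surface unchanged.

2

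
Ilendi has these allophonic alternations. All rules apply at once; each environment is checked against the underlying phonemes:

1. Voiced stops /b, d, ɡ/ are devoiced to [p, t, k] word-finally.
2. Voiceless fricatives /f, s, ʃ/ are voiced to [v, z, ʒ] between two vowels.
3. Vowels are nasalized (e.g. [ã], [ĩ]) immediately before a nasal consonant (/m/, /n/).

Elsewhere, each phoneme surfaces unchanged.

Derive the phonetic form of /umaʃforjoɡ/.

Rule 3 applies to /u/ (word-initial: before a nasal consonant) → [ũ].
/m/ (between /u/ and /a/): no rule targets it → [m].
/a/ (between /m/ and /ʃ/) fails the environment for rule 3, so it stays [a].
/ʃ/ (between /a/ and /f/): rule 2 targets it, but not between two vowels → unchanged [ʃ].
/f/ (between /ʃ/ and /o/) fails the environment for rule 2, so it stays [f].
/o/ (between /f/ and /r/): rule 3 targets it, but not before a nasal consonant → unchanged [o].
/r/ (between /o/ and /j/) is unaffected → [r].
/j/ (between /r/ and /o/) is unaffected → [j].
/o/ (between /j/ and /ɡ/) fails the environment for rule 3, so it stays [o].
/ɡ/ — word-final, word-finally — surfaces as [k] (rule 1).

[ũmaʃforjok]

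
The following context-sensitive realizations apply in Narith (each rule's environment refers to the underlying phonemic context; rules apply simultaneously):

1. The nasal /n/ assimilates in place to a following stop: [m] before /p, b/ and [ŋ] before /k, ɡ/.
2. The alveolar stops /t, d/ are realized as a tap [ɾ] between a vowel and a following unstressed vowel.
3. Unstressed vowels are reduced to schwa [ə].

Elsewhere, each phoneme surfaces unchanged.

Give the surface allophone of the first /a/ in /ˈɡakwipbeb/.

[a]

/a/ — between /ɡ/ and /k/; rule 3 does not apply here → [a].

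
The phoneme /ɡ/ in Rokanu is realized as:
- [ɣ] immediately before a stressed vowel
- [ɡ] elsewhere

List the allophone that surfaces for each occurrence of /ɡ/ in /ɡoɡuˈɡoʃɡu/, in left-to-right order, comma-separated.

[ɡ], [ɡ], [ɣ], [ɡ]

Occurrence 1 (position 1): no conditioning environment matches → elsewhere allophone [ɡ].
Occurrence 2 (position 3): no conditioning environment matches → elsewhere allophone [ɡ].
Occurrence 3 (position 5): immediately before a stressed vowel → [ɣ].
Occurrence 4 (position 8): no conditioning environment matches → elsewhere allophone [ɡ].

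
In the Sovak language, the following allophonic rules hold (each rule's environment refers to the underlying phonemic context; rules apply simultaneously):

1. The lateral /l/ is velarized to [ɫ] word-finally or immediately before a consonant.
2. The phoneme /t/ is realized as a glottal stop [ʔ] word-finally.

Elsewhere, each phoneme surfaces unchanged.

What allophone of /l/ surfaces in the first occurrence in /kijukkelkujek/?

Rule 1 applies to /l/ (between /e/ and /k/: word-finally or immediately before a consonant) → [ɫ].

[ɫ]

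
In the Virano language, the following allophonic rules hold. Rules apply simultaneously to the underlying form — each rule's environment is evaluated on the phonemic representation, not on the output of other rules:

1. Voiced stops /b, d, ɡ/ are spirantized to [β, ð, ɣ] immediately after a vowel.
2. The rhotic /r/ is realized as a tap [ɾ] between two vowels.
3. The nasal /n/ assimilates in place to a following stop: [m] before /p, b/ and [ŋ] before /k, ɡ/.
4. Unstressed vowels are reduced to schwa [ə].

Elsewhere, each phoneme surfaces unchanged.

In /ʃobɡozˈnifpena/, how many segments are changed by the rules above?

Segments that undergo a rule: /o/ → [ə] (rule 4); /b/ → [β] (rule 1); /o/ → [ə] (rule 4); /e/ → [ə] (rule 4); /a/ → [ə] (rule 4).
All other segments surface unchanged.

5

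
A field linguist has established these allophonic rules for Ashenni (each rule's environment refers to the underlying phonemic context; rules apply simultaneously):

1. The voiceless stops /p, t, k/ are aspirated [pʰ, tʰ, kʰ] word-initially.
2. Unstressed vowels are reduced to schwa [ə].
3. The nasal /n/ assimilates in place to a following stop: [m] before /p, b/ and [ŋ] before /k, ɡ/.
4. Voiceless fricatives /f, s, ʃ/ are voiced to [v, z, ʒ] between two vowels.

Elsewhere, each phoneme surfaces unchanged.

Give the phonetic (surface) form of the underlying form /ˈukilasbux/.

[ˈukələsbəx]

/u/ — word-initial; rule 2 does not apply here → [u].
/k/ (between /u/ and /i/) is in the target of rule 1 but the environment (word-initially) is not met → [k].
/i/ — between /k/ and /l/, in an unstressed syllable — surfaces as [ə] (rule 2).
Rule 2 applies to /a/ (between /l/ and /s/: in an unstressed syllable) → [ə].
/s/ (between /a/ and /b/) is in the target of rule 4 but the environment (between two vowels) is not met → [s].
/u/ (between /b/ and /x/): in an unstressed syllable, so rule 2 applies → [ə].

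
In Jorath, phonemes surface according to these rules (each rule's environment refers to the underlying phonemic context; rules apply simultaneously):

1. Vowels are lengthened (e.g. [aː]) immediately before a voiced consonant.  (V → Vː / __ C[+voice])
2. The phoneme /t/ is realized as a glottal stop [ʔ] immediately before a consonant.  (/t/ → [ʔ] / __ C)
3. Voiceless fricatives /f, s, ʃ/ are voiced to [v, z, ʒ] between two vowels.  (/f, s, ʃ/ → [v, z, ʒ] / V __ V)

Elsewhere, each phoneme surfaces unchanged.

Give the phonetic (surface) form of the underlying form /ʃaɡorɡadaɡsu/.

/ʃ/ (word-initial): rule 3 targets it, but not between two vowels → unchanged [ʃ].
/a/ (between /ʃ/ and /ɡ/) occurs before a voiced consonant → [aː] by rule 1.
/ɡ/ (between /a/ and /o/): no rule targets it → [ɡ].
/o/ meets the environment for rule 1 (before a voiced consonant) → [oː].
/r/ — not in any rule's target class → [r].
/ɡ/ (between /r/ and /a/): no rule targets it → [ɡ].
/a/ (between /ɡ/ and /d/): before a voiced consonant, so rule 1 applies → [aː].
/d/ (between /a/ and /a/): no rule targets it → [d].
Rule 1 applies to /a/ (between /d/ and /ɡ/: before a voiced consonant) → [aː].
/ɡ/ stays [ɡ].
/s/ (between /ɡ/ and /u/) fails the environment for rule 3, so it stays [s].
/u/ (word-final) fails the environment for rule 1, so it stays [u].

[ʃaːɡoːrɡaːdaːɡsu]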